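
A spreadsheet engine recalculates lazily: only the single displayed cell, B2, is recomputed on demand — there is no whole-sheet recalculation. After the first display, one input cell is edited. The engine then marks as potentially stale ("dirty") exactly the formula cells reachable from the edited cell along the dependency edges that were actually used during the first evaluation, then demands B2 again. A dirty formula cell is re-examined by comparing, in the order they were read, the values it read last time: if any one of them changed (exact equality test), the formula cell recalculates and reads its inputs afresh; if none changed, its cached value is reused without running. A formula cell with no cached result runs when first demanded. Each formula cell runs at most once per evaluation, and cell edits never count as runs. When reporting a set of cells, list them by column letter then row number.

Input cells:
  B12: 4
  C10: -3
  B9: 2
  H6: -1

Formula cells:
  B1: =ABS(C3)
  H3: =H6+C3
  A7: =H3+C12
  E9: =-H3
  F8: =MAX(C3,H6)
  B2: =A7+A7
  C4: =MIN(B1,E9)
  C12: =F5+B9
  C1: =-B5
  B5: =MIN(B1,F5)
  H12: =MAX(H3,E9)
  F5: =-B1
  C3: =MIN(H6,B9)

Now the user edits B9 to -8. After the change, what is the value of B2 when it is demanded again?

New value of B2: -50.

First evaluation (everything demanded from the output):
  C3 = MIN(-1, 2) = -1
  B1 = ABS(-1) = 1
  F5 = -(1) = -1
  C12 = -1 + 2 = 1
  H3 = -1 + -1 = -2
  A7 = -2 + 1 = -1
  B2 = -1 + -1 = -2

Propagation after the edit:
  C3: runs — B9 2->-8; result -8.
  B1: runs — C3 -1->-8; result 8.
  F5: runs — B1 1->8; result -8.
  C12: runs — F5 -1->-8; B9 2->-8; result -16.
  H3: runs — C3 -1->-8; result -9.
  A7: runs — H3 -2->-9; C12 1->-16; result -25.
  B2: runs — A7 -1->-25; A7 -1->-25; result -50.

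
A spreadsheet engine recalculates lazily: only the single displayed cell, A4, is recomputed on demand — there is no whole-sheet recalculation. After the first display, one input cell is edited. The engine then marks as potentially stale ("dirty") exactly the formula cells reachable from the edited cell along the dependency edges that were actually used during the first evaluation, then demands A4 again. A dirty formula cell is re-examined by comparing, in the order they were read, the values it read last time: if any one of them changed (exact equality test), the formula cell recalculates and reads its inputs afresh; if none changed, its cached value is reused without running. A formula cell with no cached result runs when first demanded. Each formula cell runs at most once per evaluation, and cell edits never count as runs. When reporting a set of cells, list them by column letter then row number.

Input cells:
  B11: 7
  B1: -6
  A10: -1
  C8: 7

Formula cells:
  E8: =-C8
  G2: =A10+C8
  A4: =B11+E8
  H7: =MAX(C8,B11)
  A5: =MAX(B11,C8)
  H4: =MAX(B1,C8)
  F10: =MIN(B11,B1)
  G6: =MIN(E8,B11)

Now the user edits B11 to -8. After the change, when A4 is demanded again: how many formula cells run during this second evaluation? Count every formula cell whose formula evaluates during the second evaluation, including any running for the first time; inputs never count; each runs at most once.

First evaluation (everything demanded from the output):
  E8 = -(7) = -7
  A4 = 7 + -7 = 0

Propagation after the edit:
  A4: runs — B11 7->-8; result -15.

Formula cells that run: A4 — 1 in total.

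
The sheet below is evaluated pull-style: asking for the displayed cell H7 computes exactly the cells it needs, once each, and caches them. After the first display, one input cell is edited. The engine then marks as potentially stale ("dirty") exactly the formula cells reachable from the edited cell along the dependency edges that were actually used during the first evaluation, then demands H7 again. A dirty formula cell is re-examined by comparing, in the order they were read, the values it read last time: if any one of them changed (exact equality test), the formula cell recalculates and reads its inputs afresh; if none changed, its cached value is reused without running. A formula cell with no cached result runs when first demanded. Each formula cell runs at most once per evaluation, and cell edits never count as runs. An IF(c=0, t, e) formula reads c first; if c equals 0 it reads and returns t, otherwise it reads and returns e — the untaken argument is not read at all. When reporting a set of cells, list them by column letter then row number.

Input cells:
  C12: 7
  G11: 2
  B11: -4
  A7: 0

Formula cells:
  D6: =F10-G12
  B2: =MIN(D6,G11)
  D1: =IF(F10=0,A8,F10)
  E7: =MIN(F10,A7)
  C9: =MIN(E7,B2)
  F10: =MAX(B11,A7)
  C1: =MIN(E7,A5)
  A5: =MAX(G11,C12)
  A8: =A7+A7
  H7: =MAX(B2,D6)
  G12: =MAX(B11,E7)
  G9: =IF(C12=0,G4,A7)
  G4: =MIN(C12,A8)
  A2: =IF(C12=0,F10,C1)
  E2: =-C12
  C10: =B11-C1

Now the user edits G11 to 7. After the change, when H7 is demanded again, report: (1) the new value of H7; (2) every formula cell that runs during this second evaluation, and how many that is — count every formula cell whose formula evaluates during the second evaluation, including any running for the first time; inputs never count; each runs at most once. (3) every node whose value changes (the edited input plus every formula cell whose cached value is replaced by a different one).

Demanding H7 again yields 0.
1 formula cells run: B2.
The nodes whose values change: G11.
Note the absorption at B2: it re-runs yet its value is the same, leaving the output's value untouched.

First demand of the output computes:
  F10 = MAX(-4, 0) = 0
  E7 = MIN(0, 0) = 0
  G12 = MAX(-4, 0) = 0
  D6 = 0 - 0 = 0
  B2 = MIN(0, 2) = 0
  H7 = MAX(0, 0) = 0

After the edit, cleaning proceeds:
  B2: a read changed (G11 2->7) — executes, giving 0 — identical to its old value.
  H7: dirty, but its reads are unchanged (B2 unchanged, D6 unchanged); cached 0 stands.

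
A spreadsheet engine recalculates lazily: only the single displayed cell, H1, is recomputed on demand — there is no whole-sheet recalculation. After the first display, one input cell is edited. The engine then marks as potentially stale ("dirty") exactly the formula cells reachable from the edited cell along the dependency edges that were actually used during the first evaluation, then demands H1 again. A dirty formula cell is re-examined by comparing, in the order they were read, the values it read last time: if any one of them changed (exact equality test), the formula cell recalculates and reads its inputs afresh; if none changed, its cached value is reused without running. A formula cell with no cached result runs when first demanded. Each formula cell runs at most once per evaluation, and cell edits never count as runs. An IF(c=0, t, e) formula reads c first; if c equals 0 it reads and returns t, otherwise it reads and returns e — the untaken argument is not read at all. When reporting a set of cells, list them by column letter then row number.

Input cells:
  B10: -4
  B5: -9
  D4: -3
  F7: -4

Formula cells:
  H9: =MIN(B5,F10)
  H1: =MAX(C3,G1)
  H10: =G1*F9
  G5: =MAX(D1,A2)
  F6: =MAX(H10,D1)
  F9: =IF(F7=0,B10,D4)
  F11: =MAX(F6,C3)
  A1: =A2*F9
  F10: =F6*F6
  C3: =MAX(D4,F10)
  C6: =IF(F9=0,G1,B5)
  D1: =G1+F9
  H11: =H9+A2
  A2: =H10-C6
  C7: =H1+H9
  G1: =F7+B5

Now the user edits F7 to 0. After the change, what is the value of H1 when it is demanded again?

First evaluation (everything demanded from the output):
  F9 = IF(F7=0: F7=-4 -> else branch D4) = -3
  G1 = -4 + -9 = -13
  D1 = -13 + -3 = -16
  H10 = -13 * -3 = 39
  F6 = MAX(39, -16) = 39
  F10 = 39 * 39 = 1521
  C3 = MAX(-3, 1521) = 1521
  H1 = MAX(1521, -13) = 1521

Propagation after the edit:
  F9: runs — F7 -4->0; result -4.
  G1: runs — F7 -4->0; result -9.
  D1: runs — G1 -13->-9; F9 -3->-4; result -13.
  H10: runs — G1 -13->-9; F9 -3->-4; result 36.
  F6: runs — H10 39->36; D1 -16->-13; result 36.
  F10: runs — F6 39->36; F6 39->36; result 1296.
  C3: runs — F10 1521->1296; result 1296.
  H1: runs — C3 1521->1296; G1 -13->-9; result 1296.

New value of H1: 1296.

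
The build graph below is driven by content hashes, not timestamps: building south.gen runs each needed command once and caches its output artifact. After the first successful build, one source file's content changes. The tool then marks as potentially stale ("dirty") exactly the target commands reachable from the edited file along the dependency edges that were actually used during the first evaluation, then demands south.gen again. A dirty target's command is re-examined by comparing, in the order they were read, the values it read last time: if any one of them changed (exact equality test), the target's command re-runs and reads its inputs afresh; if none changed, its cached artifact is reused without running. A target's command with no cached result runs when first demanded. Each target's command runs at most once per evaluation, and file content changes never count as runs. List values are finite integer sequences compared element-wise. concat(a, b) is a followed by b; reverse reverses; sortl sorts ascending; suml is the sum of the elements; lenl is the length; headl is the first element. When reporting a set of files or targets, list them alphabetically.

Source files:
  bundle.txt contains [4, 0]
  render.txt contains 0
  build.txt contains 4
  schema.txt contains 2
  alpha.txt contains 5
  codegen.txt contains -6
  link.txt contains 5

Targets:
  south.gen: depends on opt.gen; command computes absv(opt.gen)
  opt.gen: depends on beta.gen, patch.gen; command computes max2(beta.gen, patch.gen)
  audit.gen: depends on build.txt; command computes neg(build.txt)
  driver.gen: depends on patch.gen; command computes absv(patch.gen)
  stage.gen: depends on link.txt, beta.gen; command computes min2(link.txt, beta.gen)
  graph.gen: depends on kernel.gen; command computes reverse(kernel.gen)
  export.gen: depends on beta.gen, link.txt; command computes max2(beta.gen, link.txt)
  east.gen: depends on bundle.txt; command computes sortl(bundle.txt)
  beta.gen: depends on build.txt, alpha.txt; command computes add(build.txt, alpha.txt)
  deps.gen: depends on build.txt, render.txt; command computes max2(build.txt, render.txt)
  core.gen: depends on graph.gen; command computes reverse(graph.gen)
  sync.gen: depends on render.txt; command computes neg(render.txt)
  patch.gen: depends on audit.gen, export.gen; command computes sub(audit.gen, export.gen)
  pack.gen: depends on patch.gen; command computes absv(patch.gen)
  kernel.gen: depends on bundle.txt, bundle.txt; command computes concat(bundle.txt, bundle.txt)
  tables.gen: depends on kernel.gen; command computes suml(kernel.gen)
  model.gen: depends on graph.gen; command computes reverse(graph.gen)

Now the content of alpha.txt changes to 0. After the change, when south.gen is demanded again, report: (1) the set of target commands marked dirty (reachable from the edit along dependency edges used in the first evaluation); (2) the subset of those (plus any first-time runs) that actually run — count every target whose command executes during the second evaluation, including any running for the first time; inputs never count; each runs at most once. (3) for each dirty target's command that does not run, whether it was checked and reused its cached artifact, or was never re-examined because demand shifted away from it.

Dirty set: beta.gen, export.gen, opt.gen, patch.gen, south.gen.
Run set: beta.gen, export.gen, opt.gen, patch.gen, south.gen (5 run).
All dirty target commands ended up running.

Initial pass — values computed on the first demand:
  audit.gen = neg(4) = -4
  beta.gen = add(4, 5) = 9
  export.gen = max2(9, 5) = 9
  patch.gen = sub(-4, 9) = -13
  opt.gen = max2(9, -13) = 9
  south.gen = absv(9) = 9

Second demand — change propagation:
  beta.gen: re-runs because alpha.txt 5->0; new result 4.
  export.gen: re-runs because beta.gen 9->4; new result 5.
  patch.gen: re-runs because export.gen 9->5; new result -9.
  opt.gen: re-runs because beta.gen 9->4; patch.gen -13->-9; new result 4.
  south.gen: re-runs because opt.gen 9->4; new result 4.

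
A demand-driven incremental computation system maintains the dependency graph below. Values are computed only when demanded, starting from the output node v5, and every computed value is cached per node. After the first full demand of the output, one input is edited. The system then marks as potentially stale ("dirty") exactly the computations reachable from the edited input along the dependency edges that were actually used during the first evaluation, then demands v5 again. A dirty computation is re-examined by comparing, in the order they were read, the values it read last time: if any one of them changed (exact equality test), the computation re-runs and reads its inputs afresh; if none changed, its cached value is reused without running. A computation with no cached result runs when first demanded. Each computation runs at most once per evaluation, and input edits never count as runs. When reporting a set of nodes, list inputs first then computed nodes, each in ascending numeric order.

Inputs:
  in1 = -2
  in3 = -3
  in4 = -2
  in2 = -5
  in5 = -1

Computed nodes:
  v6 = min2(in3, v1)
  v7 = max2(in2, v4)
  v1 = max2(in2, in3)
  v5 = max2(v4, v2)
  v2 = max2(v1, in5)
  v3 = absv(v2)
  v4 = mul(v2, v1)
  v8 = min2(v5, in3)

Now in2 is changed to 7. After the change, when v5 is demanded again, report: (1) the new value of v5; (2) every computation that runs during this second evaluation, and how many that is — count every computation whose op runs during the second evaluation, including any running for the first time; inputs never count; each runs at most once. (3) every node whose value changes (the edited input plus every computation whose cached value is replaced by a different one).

First evaluation (everything demanded from the output):
  v1 = max2(-5, -3) = -3
  v2 = max2(-3, -1) = -1
  v4 = mul(-1, -3) = 3
  v5 = max2(3, -1) = 3

Propagation after the edit:
  v1: runs — in2 -5->7; result 7.
  v2: runs — v1 -3->7; result 7.
  v4: runs — v2 -1->7; v1 -3->7; result 49.
  v5: runs — v4 3->49; v2 -1->7; result 49.

New value of v5: 49.
Computations that run: v1, v2, v4, v5 — 4 in total.
Values that change: in2, v1, v2, v4, v5.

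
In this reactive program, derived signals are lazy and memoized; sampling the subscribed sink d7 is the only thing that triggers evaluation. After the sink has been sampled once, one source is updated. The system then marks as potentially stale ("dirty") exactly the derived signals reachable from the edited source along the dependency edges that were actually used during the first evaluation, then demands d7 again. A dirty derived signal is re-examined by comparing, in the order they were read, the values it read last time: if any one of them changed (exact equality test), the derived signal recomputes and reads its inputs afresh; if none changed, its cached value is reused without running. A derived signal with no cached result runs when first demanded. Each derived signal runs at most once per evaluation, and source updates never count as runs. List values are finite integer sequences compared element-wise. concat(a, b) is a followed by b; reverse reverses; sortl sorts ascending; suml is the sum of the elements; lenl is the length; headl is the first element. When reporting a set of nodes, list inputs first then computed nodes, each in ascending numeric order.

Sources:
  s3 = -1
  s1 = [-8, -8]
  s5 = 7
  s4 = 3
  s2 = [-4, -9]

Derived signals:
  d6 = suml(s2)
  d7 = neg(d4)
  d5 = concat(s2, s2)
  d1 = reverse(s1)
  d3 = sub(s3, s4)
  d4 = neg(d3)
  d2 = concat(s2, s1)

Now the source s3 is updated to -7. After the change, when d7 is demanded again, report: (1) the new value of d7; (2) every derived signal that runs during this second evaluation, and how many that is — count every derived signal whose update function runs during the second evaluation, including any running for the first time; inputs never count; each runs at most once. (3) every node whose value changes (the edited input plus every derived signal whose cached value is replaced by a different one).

Demanding d7 again yields -10.
3 derived signals run: d3, d4, d7.
The nodes whose values change: s3, d3, d4, d7.

First demand of the output computes:
  d3 = sub(-1, 3) = -4
  d4 = neg(-4) = 4
  d7 = neg(4) = -4

After the edit, cleaning proceeds:
  d3: a read changed (s3 -1->-7) — executes, giving -10.
  d4: a read changed (d3 -4->-10) — executes, giving 10.
  d7: a read changed (d4 4->10) — executes, giving -10.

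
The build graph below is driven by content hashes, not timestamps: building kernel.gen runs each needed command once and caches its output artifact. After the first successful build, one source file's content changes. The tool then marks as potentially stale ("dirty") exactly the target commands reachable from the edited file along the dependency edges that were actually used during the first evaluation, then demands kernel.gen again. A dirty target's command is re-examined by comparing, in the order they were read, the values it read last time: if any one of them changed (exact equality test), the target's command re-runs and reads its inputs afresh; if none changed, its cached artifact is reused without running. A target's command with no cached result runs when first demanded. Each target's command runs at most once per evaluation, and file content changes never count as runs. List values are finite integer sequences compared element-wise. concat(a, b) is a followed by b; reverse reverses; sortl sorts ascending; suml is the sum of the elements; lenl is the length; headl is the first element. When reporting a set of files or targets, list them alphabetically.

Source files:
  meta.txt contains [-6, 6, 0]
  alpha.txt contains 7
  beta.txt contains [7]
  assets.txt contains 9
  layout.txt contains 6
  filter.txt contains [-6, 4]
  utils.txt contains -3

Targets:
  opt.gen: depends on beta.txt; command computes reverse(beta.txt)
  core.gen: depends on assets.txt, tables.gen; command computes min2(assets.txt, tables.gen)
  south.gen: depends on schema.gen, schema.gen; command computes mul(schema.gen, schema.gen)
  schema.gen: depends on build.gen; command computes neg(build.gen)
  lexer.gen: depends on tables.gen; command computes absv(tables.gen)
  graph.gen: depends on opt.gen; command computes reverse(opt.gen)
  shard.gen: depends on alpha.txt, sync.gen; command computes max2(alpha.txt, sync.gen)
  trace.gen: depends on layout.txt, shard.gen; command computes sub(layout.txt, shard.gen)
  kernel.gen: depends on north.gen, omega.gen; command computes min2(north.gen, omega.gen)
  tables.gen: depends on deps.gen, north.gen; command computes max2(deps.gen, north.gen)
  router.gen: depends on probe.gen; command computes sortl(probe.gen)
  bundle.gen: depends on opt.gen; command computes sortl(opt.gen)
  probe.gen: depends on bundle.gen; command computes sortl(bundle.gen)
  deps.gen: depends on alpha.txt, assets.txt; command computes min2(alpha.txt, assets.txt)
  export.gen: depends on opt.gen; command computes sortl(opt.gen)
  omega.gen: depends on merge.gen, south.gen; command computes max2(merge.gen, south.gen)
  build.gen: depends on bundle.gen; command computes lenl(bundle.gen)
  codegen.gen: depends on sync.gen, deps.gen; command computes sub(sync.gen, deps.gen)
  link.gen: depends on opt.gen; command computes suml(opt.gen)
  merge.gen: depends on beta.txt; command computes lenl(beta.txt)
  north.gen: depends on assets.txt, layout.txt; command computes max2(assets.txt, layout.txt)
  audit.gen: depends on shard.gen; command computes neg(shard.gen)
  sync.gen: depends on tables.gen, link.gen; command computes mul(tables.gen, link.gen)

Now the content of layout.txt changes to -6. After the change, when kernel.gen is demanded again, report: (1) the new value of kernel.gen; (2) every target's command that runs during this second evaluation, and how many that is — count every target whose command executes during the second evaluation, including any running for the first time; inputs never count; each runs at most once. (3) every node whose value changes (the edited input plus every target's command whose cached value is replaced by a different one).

kernel.gen now evaluates to 1.
Run set: north.gen (1 run).
Changed values: layout.txt.
The important point: north.gen recomputes to an identical value, and the output ends up unchanged.

Initial pass — values computed on the first demand:
  merge.gen = lenl([7]) = 1
  north.gen = max2(9, 6) = 9
  opt.gen = reverse([7]) = [7]
  bundle.gen = sortl([7]) = [7]
  build.gen = lenl([7]) = 1
  schema.gen = neg(1) = -1
  south.gen = mul(-1, -1) = 1
  omega.gen = max2(1, 1) = 1
  kernel.gen = min2(9, 1) = 1

Second demand — change propagation:
  north.gen: re-runs because layout.txt 6->-6; new result 9 (unchanged).
  kernel.gen: re-examined; everything it read last time is the same (north.gen unchanged, omega.gen unchanged) — cache 1 kept, no run.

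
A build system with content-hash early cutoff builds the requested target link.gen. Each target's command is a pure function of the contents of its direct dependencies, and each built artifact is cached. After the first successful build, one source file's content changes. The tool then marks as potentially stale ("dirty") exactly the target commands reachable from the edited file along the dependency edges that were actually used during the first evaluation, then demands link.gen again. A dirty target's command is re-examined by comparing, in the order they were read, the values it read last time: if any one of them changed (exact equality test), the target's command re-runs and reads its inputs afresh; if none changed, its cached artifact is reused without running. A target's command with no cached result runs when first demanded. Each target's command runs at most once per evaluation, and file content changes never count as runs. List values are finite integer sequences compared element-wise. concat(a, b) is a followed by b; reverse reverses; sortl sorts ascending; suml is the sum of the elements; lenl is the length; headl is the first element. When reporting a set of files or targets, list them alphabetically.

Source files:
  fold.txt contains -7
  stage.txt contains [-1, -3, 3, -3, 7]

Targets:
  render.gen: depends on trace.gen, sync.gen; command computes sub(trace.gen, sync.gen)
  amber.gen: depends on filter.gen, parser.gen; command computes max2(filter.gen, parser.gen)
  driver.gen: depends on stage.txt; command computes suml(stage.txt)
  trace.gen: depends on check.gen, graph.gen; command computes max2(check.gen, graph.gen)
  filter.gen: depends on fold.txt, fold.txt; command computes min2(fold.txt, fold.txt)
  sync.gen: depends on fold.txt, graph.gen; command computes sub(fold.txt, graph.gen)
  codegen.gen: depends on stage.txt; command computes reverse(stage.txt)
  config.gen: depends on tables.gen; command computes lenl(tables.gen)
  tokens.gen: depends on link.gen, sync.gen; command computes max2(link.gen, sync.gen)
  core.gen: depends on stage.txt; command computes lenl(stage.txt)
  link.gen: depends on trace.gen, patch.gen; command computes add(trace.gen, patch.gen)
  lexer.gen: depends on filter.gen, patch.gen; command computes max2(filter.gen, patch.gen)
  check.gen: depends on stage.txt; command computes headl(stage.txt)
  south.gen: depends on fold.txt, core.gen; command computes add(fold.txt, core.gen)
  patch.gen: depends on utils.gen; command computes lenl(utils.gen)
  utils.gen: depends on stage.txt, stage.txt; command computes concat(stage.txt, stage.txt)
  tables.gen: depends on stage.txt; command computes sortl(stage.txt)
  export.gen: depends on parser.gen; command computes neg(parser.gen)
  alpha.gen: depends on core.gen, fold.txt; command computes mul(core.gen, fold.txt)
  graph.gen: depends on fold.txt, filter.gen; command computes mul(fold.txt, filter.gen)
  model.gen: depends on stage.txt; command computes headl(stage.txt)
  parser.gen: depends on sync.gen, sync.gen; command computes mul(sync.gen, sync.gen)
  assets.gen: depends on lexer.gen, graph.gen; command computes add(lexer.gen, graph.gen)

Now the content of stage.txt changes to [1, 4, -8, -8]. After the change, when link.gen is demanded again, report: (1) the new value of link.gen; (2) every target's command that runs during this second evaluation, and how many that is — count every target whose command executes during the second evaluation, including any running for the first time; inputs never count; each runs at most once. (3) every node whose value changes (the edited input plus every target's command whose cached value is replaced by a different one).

First evaluation (everything demanded from the output):
  check.gen = headl([-1, -3, 3, -3, 7]) = -1
  filter.gen = min2(-7, -7) = -7
  graph.gen = mul(-7, -7) = 49
  trace.gen = max2(-1, 49) = 49
  utils.gen = concat([-1, -3, 3, -3, 7], [-1, -3, 3, -3, 7]) = [-1, -3, 3, -3, 7, -1, -3, 3, -3, 7]
  patch.gen = lenl([-1, -3, 3, -3, 7, -1, -3, 3, -3, 7]) = 10
  link.gen = add(49, 10) = 59

Propagation after the edit:
  check.gen: runs — stage.txt [-1, -3, 3, -3, 7]->[1, 4, -8, -8]; result 1.
  trace.gen: runs — check.gen -1->1; result 49 (same value as before).
  utils.gen: runs — stage.txt [-1, -3, 3, -3, 7]->[1, 4, -8, -8]; stage.txt [-1, -3, 3, -3, 7]->[1, 4, -8, -8]; result [1, 4, -8, -8, 1, 4, -8, -8].
  patch.gen: runs — utils.gen [-1, -3, 3, -3, 7, -1, -3, 3, -3, 7]->[1, 4, -8, -8, 1, 4, -8, -8]; result 8.
  link.gen: runs — patch.gen 10->8; result 57.

New value of link.gen: 57.
Target commands that run: check.gen, link.gen, patch.gen, trace.gen, utils.gen — 5 in total.
Values that change: check.gen, link.gen, patch.gen, stage.txt, utils.gen.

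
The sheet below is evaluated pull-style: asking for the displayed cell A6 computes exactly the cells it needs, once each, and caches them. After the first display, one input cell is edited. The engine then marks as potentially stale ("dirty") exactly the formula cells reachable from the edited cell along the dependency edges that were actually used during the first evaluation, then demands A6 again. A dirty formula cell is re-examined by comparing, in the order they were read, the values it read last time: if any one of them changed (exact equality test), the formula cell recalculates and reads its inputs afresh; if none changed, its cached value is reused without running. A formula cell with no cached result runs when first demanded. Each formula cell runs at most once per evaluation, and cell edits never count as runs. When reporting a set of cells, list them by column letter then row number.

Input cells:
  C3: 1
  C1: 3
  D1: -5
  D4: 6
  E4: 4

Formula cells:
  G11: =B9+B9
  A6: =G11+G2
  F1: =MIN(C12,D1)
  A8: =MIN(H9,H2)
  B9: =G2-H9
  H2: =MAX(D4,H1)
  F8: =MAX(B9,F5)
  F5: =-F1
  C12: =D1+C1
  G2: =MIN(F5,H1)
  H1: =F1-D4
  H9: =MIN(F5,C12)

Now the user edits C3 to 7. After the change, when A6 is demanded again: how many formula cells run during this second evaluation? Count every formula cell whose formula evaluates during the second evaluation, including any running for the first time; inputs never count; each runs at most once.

0 formula cells run: none.
Note the shortcut — nothing in the graph depends on C3 at all, so no recomputation happens.

First demand of the output computes:
  C12 = -5 + 3 = -2
  F1 = MIN(-2, -5) = -5
  F5 = -(-5) = 5
  H1 = -5 - 6 = -11
  G2 = MIN(5, -11) = -11
  H9 = MIN(5, -2) = -2
  B9 = -11 - -2 = -9
  G11 = -9 + -9 = -18
  A6 = -18 + -11 = -29

After the edit, cleaning proceeds:
  no node depends on C3 at all; the second demand re-runs nothing.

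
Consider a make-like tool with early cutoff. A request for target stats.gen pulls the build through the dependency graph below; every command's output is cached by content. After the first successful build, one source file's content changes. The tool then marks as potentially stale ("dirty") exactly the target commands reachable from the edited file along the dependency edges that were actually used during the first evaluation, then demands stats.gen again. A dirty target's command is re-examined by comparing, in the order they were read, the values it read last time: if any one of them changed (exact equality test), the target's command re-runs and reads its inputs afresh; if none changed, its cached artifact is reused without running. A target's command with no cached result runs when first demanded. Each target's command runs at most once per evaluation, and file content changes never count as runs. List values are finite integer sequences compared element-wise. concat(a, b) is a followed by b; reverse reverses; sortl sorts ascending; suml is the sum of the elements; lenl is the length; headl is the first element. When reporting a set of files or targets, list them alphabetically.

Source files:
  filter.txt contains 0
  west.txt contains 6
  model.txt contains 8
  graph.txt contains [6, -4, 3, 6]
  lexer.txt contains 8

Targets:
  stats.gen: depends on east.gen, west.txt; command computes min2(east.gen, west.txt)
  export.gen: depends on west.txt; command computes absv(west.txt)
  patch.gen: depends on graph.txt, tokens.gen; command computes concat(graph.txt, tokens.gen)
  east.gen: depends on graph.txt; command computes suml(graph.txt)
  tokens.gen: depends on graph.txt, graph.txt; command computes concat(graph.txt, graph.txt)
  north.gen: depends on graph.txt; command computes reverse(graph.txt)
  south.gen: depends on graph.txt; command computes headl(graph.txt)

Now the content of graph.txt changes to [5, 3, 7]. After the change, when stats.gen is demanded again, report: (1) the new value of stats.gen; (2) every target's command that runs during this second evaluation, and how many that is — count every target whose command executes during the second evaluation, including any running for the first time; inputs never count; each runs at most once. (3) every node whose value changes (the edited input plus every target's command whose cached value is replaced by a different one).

Demanding stats.gen again yields 6.
2 target commands run: east.gen, stats.gen.
The nodes whose values change: east.gen, graph.txt.

First demand of the output computes:
  east.gen = suml([6, -4, 3, 6]) = 11
  stats.gen = min2(11, 6) = 6

After the edit, cleaning proceeds:
  east.gen: a read changed (graph.txt [6, -4, 3, 6]->[5, 3, 7]) — executes, giving 15.
  stats.gen: a read changed (east.gen 11->15) — executes, giving 6 — identical to its old value.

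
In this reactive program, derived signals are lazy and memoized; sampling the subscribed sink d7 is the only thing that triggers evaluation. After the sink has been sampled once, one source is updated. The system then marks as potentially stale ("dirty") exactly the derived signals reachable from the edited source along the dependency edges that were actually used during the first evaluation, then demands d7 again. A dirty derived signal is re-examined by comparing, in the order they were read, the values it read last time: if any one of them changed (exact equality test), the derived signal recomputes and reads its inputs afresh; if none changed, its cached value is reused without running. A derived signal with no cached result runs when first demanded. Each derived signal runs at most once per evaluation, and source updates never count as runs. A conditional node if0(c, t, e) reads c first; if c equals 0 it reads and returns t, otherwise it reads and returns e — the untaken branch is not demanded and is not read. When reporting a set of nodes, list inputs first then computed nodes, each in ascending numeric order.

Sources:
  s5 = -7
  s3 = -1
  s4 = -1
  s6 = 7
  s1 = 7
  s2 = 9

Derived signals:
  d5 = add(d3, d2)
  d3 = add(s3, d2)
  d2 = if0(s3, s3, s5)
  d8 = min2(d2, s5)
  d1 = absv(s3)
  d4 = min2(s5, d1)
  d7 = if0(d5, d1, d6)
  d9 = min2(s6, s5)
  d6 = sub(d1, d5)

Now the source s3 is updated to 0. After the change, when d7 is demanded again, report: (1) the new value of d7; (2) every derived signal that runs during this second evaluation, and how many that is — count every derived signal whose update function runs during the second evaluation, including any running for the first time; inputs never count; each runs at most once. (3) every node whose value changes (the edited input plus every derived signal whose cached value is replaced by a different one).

Demanding d7 again yields 0.
5 derived signals run: d1, d2, d3, d5, d7.
The nodes whose values change: s3, d1, d2, d3, d5, d7.
Note the branch switch — demand abandons d6, which is never re-examined.

First demand of the output computes:
  d1 = absv(-1) = 1
  d2 = if0(s3=-1 -> else branch s5) = -7
  d3 = add(-1, -7) = -8
  d5 = add(-8, -7) = -15
  d6 = sub(1, -15) = 16
  d7 = if0(d5=-15 -> else branch d6) = 16

After the edit, cleaning proceeds:
  d1: a read changed (s3 -1->0) — executes, giving 0.
  d2: a read changed (s3 -1->0) — executes, giving 0.
  d3: a read changed (s3 -1->0; d2 -7->0) — executes, giving 0.
  d5: a read changed (d3 -8->0; d2 -7->0) — executes, giving 0.
  d6: stays stale; no demand reaches it after the flip.
  d7: a read changed (d5 -15->0) — executes, giving 0.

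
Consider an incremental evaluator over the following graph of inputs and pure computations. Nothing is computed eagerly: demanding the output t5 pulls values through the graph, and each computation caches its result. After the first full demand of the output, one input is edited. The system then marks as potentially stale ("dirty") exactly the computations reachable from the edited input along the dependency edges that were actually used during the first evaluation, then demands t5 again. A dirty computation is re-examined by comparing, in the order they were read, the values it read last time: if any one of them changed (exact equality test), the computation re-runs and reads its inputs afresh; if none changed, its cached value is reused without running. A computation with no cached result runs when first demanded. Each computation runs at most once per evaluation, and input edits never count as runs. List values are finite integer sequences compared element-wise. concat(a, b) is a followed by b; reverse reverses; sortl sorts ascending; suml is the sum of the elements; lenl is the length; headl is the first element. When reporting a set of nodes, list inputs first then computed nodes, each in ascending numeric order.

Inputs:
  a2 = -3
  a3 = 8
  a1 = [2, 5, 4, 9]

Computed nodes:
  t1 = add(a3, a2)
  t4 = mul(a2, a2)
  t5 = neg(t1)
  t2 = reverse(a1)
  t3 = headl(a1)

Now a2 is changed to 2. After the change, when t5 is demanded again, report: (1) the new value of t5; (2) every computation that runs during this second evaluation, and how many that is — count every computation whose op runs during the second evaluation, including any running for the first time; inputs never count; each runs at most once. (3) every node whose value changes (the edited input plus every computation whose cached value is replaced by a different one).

t5 now evaluates to -10.
Run set: t1, t5 (2 run).
Changed values: a2, t1, t5.

Initial pass — values computed on the first demand:
  t1 = add(8, -3) = 5
  t5 = neg(5) = -5

Second demand — change propagation:
  t1: re-runs because a2 -3->2; new result 10.
  t5: re-runs because t1 5->10; new result -10.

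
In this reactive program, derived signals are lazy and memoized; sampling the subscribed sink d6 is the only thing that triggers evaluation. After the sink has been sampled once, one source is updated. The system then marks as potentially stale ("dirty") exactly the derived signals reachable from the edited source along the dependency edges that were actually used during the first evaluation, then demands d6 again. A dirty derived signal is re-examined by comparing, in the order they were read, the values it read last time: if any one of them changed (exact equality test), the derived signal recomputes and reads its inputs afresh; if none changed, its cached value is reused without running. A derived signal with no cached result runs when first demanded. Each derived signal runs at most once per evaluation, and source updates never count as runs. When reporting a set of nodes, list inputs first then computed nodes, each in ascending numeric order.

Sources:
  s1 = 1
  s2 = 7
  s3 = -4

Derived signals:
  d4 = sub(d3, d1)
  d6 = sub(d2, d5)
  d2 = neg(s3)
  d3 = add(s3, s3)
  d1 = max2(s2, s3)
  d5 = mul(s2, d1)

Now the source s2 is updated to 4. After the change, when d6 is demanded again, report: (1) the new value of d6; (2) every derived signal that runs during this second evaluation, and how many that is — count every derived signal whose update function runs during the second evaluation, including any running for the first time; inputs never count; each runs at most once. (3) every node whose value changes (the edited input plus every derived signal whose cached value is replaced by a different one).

Demanding d6 again yields -12.
3 derived signals run: d1, d5, d6.
The nodes whose values change: s2, d1, d5, d6.

First demand of the output computes:
  d1 = max2(7, -4) = 7
  d2 = neg(-4) = 4
  d5 = mul(7, 7) = 49
  d6 = sub(4, 49) = -45

After the edit, cleaning proceeds:
  d1: a read changed (s2 7->4) — executes, giving 4.
  d5: a read changed (s2 7->4; d1 7->4) — executes, giving 16.
  d6: a read changed (d5 49->16) — executes, giving -12.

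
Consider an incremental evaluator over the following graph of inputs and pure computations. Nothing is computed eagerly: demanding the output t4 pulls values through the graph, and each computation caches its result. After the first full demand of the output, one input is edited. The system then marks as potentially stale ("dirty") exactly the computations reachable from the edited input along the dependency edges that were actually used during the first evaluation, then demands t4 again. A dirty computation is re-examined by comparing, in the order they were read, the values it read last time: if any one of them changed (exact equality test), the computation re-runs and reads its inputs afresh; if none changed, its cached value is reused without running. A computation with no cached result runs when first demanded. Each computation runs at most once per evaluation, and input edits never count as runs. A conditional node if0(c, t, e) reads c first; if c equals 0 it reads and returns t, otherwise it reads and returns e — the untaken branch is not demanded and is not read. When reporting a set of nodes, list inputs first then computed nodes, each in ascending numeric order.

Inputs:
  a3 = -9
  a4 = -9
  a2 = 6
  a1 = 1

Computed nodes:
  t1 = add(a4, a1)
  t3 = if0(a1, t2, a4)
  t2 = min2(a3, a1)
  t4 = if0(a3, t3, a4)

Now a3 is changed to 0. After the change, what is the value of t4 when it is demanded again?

Initial pass — values computed on the first demand:
  t4 = if0(a3=-9 -> else branch a4) = -9

Second demand — change propagation:
  t3: newly demanded (no cache) — executes and yields -9.
  t4: re-runs because a3 -9->0; new result -9 (unchanged).

The important point: the flipped condition pulls in fresh nodes; t3 runs for the first time.

t4 now evaluates to -9.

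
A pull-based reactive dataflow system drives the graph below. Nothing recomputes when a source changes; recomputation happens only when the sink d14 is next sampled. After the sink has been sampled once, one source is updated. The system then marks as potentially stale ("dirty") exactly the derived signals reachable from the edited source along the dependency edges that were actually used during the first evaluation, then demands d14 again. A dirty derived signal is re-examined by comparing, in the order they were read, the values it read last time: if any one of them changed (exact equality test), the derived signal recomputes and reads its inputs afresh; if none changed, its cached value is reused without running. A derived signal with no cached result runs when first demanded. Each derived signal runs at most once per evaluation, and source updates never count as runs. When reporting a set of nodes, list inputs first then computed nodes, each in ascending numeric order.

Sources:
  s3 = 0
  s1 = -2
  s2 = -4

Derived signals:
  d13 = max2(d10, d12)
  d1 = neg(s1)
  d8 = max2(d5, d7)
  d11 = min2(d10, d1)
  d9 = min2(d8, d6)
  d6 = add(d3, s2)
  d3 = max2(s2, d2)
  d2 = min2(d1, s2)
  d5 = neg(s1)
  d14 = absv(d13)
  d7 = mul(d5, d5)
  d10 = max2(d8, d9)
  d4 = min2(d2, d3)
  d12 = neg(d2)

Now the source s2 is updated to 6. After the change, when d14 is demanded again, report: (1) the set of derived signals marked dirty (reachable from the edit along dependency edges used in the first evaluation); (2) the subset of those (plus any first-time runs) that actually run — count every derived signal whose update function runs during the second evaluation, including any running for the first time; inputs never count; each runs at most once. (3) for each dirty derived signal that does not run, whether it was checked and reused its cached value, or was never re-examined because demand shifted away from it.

First evaluation (everything demanded from the output):
  d1 = neg(-2) = 2
  d2 = min2(2, -4) = -4
  d3 = max2(-4, -4) = -4
  d5 = neg(-2) = 2
  d6 = add(-4, -4) = -8
  d7 = mul(2, 2) = 4
  d8 = max2(2, 4) = 4
  d9 = min2(4, -8) = -8
  d10 = max2(4, -8) = 4
  d12 = neg(-4) = 4
  d13 = max2(4, 4) = 4
  d14 = absv(4) = 4

Propagation after the edit:
  d2: runs — s2 -4->6; result 2.
  d3: runs — s2 -4->6; d2 -4->2; result 6.
  d6: runs — d3 -4->6; s2 -4->6; result 12.
  d9: runs — d6 -8->12; result 4.
  d10: runs — d9 -8->4; result 4 (same value as before).
  d12: runs — d2 -4->2; result -2.
  d13: runs — d12 4->-2; result 4 (same value as before).
  d14: checked — values it read are unchanged (d13 unchanged); reused cached 4 without running.

Key observation: the cutoff stops propagation at d14 — its inputs' values are unchanged, so it reuses its cache.

Marked dirty: d2, d3, d6, d9, d10, d12, d13, d14.
Derived signals that run: d2, d3, d6, d9, d10, d12, d13 — 7 in total.
Checked but reused from cache: d14.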